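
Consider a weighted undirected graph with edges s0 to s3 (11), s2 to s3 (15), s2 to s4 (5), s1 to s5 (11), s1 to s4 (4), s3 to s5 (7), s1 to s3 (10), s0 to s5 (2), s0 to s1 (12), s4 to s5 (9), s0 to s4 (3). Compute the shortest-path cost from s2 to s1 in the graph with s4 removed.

25

Routes from s2 to s1 avoiding s4:
s2→s3→s1: 15 + 10 = 25
s2→s3→s5→s0→s1: 15 + 7 + 2 + 12 = 36
s2→s3→s0→s5→s1: 15 + 11 + 2 + 11 = 39
s2→s3→s0→s1: 15 + 11 + 12 = 38
s2→s3→s5→s1: 15 + 7 + 11 = 33
The minimum is 25.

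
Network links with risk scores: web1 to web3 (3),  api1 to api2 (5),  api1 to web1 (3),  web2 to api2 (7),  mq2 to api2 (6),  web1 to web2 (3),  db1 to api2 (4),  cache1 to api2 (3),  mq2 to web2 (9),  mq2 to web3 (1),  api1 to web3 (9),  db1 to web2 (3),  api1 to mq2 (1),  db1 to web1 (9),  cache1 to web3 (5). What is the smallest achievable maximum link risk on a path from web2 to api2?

4

A few of the web2→api2 routes:
web2 -> web1 -> web3 -> mq2 -> api1 -> api2: max(3, 3, 1, 1, 5) = 5
web2 -> web1 -> web3 -> cache1 -> api2: max(3, 3, 5, 3) = 5
web2 -> db1 -> api2: max(3, 4) = 4
The minimum achievable maximum is 4.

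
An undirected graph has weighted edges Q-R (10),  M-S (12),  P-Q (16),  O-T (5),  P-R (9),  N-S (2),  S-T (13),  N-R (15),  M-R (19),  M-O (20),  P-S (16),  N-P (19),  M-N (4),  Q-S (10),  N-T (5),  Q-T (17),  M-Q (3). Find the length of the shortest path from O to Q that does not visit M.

22

Checking several routes:
O - T - N - S - Q: 5 + 5 + 2 + 10 = 22
O - T - Q: 5 + 17 = 22
O - T - S - Q: 5 + 13 + 10 = 28
The minimum is 22.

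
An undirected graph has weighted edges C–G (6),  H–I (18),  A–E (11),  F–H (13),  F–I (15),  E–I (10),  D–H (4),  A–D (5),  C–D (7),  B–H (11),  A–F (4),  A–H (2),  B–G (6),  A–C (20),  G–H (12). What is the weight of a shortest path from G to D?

13

Checking several routes:
G-B-H-A-D: 6 + 11 + 2 + 5 = 24
G-C-D: 6 + 7 = 13
G-H-D: 12 + 4 = 16
G-H-A-D: 12 + 2 + 5 = 19
G-B-H-D: 6 + 11 + 4 = 21
The minimum is 13.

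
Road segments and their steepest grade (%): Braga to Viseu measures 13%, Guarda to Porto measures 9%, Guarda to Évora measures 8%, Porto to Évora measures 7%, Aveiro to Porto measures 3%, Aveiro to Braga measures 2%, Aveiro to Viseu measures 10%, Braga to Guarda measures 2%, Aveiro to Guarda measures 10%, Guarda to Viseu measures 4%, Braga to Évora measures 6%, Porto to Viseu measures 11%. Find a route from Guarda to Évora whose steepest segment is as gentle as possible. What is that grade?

Checking several routes:
Guarda → Porto → Évora: max(9, 7) = 9
Guarda → Braga → Aveiro → Porto → Évora: max(2, 2, 3, 7) = 7
Guarda → Évora: max(8) = 8
Guarda → Porto → Aveiro → Braga → Évora: max(9, 3, 2, 6) = 9
Guarda → Viseu → Aveiro → Porto → Évora: max(4, 10, 3, 7) = 10
Guarda → Braga → Évora: max(2, 6) = 6
Best route has worst link 6%.

6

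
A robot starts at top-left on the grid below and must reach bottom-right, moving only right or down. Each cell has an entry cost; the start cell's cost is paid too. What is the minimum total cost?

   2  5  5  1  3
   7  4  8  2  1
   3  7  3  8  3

Take [0,0] -> [0,1] -> [0,2] -> [0,3] -> [1,3] -> [1,4] -> [2,4] for a total of 2 + 5 + 5 + 1 + 2 + 1 + 3 = 19.

19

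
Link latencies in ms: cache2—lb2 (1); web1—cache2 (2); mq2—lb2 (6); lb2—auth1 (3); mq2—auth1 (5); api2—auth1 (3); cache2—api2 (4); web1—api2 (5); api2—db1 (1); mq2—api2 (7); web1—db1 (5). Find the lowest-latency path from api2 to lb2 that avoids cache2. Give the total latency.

Paths from api2 to lb2 avoiding cache2:
api2 - mq2 - lb2: 7 + 6 = 13
api2 - mq2 - auth1 - lb2: 7 + 5 + 3 = 15
api2 - auth1 - lb2: 3 + 3 = 6
api2 - auth1 - mq2 - lb2: 3 + 5 + 6 = 14
Best route has total 6 ms.

6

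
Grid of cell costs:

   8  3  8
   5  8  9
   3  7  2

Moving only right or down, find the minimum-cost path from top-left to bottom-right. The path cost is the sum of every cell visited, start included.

Path (0,0) → (1,0) → (2,0) → (2,1) → (2,2): 8 + 5 + 3 + 7 + 2 = 25.

25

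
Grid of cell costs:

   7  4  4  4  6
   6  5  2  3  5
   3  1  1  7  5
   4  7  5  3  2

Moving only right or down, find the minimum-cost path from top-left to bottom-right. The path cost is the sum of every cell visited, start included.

Path [0,0]→[0,1]→[0,2]→[1,2]→[2,2]→[3,2]→[3,3]→[3,4]: 7 + 4 + 4 + 2 + 1 + 5 + 3 + 2 = 28.
(Top row then right column would cost 37.)

28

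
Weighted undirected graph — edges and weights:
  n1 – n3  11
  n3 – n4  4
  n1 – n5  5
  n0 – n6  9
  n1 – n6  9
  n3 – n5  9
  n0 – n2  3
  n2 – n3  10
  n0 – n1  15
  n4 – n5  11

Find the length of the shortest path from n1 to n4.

15

A few of the n1→n4 routes:
n1 → n3 → n4: 11 + 4 = 15
n1 → n0 → n2 → n3 → n4: 15 + 3 + 10 + 4 = 32
n1 → n3 → n5 → n4: 11 + 9 + 11 = 31
n1 → n5 → n3 → n4: 5 + 9 + 4 = 18
n1 → n5 → n4: 5 + 11 = 16
Best route has total 15.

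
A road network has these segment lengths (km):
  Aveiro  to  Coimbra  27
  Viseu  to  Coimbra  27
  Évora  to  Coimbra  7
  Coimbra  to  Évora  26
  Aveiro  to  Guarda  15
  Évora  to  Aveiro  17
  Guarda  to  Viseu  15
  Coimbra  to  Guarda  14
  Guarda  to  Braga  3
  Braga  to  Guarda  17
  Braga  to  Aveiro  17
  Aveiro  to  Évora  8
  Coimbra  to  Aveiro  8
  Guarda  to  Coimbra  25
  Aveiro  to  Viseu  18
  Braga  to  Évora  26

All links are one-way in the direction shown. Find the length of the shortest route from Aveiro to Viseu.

Paths from Aveiro to Viseu:
Aveiro-Évora-Coimbra-Guarda-Viseu: 8 + 7 + 14 + 15 = 44
Aveiro-Coimbra-Guarda-Viseu: 27 + 14 + 15 = 56
Aveiro-Guarda-Viseu: 15 + 15 = 30
Aveiro-Viseu: 18
Shortest: 18 km.

18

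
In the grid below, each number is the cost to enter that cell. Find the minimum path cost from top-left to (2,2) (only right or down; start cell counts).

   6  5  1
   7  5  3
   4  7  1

16

Best path: [0,0] [0,1] [0,2] [1,2] [2,2]
Cost: 6 + 5 + 1 + 3 + 1 = 16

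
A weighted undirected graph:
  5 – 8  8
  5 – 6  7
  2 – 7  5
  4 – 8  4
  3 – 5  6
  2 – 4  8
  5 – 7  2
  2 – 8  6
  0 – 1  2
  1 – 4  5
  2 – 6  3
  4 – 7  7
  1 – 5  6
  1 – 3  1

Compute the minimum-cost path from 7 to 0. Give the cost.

Some routes from 7 to 0:
7-5-8-4-1-0: 2 + 8 + 4 + 5 + 2 = 21
7-5-3-1-0: 2 + 6 + 1 + 2 = 11
7-2-8-4-1-0: 5 + 6 + 4 + 5 + 2 = 22
7-5-1-0: 2 + 6 + 2 = 10
7-2-4-1-0: 5 + 8 + 5 + 2 = 20
7-4-1-0: 7 + 5 + 2 = 14
Best route has total 10.

10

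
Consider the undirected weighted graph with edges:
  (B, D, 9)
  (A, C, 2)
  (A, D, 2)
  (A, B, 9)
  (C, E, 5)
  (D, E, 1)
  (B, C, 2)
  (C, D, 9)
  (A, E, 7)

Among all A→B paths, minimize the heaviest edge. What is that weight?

2

Comparing a few candidate routes:
A→C→E→D→B: max(2, 5, 1, 9) = 9
A→E→C→B: max(7, 5, 2) = 7
A→D→E→C→B: max(2, 1, 5, 2) = 5
A→C→B: max(2, 2) = 2
A→C→D→B: max(2, 9, 9) = 9
Smallest bottleneck: 2.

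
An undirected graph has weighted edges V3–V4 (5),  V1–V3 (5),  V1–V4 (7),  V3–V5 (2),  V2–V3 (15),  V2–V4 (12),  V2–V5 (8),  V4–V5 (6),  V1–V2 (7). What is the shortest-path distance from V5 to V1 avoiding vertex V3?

Candidate routes:
V5 → V4 → V1: 6 + 7 = 13
V5 → V2 → V1: 8 + 7 = 15
V5 → V4 → V2 → V1: 6 + 12 + 7 = 25
V5 → V2 → V4 → V1: 8 + 12 + 7 = 27
Shortest: 13.

13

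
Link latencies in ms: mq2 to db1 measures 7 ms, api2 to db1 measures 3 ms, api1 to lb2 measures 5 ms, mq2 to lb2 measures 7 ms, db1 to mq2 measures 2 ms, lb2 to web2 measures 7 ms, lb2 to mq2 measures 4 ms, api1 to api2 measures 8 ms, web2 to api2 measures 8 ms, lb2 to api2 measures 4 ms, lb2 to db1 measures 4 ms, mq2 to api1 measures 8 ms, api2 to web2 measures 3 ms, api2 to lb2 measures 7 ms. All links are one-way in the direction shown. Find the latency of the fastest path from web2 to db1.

Candidate routes:
web2 → api2 → db1: 8 + 3 = 11
web2 → api2 → lb2 → db1: 8 + 7 + 4 = 19
web2 → api2 → lb2 → mq2 → db1: 8 + 7 + 4 + 7 = 26
The minimum is 11 ms.

11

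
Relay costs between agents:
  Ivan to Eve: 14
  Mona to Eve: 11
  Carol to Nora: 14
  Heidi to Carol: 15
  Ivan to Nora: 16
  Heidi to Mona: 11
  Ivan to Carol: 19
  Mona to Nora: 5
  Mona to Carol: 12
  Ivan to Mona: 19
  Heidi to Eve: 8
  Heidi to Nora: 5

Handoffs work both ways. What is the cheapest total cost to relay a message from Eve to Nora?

Checking several routes:
Eve - Heidi - Mona - Nora: 8 + 11 + 5 = 24
Eve - Ivan - Nora: 14 + 16 = 30
Eve - Heidi - Carol - Nora: 8 + 15 + 14 = 37
Eve - Mona - Heidi - Nora: 11 + 11 + 5 = 27
Eve - Heidi - Nora: 8 + 5 = 13
Eve - Mona - Nora: 11 + 5 = 16
Best route has total 13.

13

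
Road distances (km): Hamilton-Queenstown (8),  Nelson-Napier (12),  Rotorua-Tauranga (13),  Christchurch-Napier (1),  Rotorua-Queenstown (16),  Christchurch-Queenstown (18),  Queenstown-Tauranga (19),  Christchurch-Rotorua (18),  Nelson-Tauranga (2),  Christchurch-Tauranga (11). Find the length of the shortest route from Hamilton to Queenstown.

8

Routes from Hamilton to Queenstown:
Hamilton→Queenstown: 8
Best route has total 8 km.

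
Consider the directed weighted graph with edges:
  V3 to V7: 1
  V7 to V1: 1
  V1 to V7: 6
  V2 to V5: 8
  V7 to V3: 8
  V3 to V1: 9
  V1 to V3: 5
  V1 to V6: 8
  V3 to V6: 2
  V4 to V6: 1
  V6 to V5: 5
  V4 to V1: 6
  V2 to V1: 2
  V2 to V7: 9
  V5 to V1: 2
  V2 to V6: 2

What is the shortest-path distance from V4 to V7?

Candidate routes:
V4 - V6 - V5 - V1 - V7: 1 + 5 + 2 + 6 = 14
V4 - V1 - V7: 6 + 6 = 12
V4 - V6 - V5 - V1 - V3 - V7: 1 + 5 + 2 + 5 + 1 = 14
V4 - V1 - V3 - V7: 6 + 5 + 1 = 12
Shortest: 12.

12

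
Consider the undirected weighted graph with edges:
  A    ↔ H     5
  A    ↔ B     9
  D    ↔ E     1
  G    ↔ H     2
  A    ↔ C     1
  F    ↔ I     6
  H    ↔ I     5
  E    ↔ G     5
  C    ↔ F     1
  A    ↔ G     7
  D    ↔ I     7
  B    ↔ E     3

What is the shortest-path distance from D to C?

Some routes from D to C:
D -> E -> G -> H -> I -> F -> C: 1 + 5 + 2 + 5 + 6 + 1 = 20
D -> E -> G -> A -> C: 1 + 5 + 7 + 1 = 14
D -> I -> F -> C: 7 + 6 + 1 = 14
D -> I -> H -> A -> C: 7 + 5 + 5 + 1 = 18
D -> E -> B -> A -> C: 1 + 3 + 9 + 1 = 14
D -> E -> G -> H -> A -> C: 1 + 5 + 2 + 5 + 1 = 14
The minimum is 14.

14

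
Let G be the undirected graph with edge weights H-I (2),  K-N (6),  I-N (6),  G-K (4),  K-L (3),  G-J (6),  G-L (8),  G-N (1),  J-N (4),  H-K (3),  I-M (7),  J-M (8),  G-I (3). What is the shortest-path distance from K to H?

3

Comparing a few candidate routes:
K→G→N→I→H: 4 + 1 + 6 + 2 = 13
K→N→I→H: 6 + 6 + 2 = 14
K→H: 3
K→N→G→I→H: 6 + 1 + 3 + 2 = 12
K→G→I→H: 4 + 3 + 2 = 9
Shortest: 3.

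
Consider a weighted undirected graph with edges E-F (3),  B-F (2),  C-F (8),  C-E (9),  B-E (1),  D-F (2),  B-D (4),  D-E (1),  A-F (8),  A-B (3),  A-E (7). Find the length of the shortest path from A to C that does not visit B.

Some routes from A to C avoiding B:
A→F→C: 8 + 8 = 16
A→E→C: 7 + 9 = 16
A→E→F→C: 7 + 3 + 8 = 18
The minimum is 16.

16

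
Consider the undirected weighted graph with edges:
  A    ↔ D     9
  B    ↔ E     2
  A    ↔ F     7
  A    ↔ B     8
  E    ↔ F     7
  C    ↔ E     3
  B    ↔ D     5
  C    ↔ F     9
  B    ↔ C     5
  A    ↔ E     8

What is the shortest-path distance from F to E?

7

Some routes from F to E:
F -> C -> E: 9 + 3 = 12
F -> A -> E: 7 + 8 = 15
F -> E: 7
Shortest: 7.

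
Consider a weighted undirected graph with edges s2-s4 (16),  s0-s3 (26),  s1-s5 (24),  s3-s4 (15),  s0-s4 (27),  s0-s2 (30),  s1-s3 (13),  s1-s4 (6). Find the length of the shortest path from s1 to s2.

22

Some routes from s1 to s2:
s1 -> s4 -> s0 -> s2: 6 + 27 + 30 = 63
s1 -> s4 -> s2: 6 + 16 = 22
s1 -> s3 -> s4 -> s2: 13 + 15 + 16 = 44
Best route has total 22.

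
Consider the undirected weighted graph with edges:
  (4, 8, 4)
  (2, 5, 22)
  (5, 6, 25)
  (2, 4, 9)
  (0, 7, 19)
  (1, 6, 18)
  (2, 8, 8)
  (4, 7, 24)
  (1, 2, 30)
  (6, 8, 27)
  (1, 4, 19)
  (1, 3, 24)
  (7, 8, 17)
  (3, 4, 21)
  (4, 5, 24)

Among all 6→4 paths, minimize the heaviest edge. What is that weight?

A few of the 6→4 routes:
6 -> 1 -> 4: max(18, 19) = 19
6 -> 5 -> 2 -> 8 -> 7 -> 4: max(25, 22, 8, 17, 24) = 25
6 -> 5 -> 2 -> 4: max(25, 22, 9) = 25
6 -> 1 -> 3 -> 4: max(18, 24, 21) = 24
6 -> 5 -> 4: max(25, 24) = 25
6 -> 5 -> 2 -> 8 -> 4: max(25, 22, 8, 4) = 25
Smallest bottleneck: 19.

19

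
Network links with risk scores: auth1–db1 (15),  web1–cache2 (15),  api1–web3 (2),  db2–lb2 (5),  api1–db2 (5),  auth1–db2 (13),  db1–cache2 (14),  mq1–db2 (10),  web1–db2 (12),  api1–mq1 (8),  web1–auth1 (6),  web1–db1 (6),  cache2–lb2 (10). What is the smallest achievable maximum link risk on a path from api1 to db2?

Paths from api1 to db2:
api1 -> mq1 -> db2: max(8, 10) = 10
api1 -> db2: max(5) = 5
Smallest bottleneck: 5.

5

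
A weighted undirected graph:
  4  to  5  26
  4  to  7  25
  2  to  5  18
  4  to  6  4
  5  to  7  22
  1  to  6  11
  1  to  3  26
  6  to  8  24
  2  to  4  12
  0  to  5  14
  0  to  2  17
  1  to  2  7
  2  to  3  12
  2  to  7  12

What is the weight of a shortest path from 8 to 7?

A few of the 8→7 routes:
8 → 6 → 4 → 5 → 7: 24 + 4 + 26 + 22 = 76
8 → 6 → 4 → 7: 24 + 4 + 25 = 53
8 → 6 → 1 → 2 → 4 → 7: 24 + 11 + 7 + 12 + 25 = 79
8 → 6 → 1 → 2 → 7: 24 + 11 + 7 + 12 = 54
8 → 6 → 4 → 2 → 7: 24 + 4 + 12 + 12 = 52
Best route has total 52.

52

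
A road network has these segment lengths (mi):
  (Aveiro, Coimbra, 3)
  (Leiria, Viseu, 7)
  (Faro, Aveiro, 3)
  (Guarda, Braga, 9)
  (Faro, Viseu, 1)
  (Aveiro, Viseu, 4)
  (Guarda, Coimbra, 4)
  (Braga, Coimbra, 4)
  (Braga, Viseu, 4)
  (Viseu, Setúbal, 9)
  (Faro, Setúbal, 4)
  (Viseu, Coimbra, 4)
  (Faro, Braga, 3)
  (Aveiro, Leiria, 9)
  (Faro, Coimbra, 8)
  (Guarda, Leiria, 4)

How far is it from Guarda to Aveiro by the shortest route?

Checking several routes:
Guarda→Coimbra→Braga→Faro→Aveiro: 4 + 4 + 3 + 3 = 14
Guarda→Coimbra→Viseu→Faro→Aveiro: 4 + 4 + 1 + 3 = 12
Guarda→Leiria→Aveiro: 4 + 9 = 13
Guarda→Coimbra→Viseu→Aveiro: 4 + 4 + 4 = 12
Guarda→Coimbra→Faro→Aveiro: 4 + 8 + 3 = 15
Guarda→Coimbra→Aveiro: 4 + 3 = 7
Best route has total 7 mi.

7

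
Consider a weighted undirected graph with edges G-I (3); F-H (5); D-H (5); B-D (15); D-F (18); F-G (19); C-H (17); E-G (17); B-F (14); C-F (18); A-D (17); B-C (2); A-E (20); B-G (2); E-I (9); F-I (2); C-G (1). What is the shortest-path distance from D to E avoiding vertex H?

A few of the D→E routes:
D→B→G→I→E: 15 + 2 + 3 + 9 = 29
D→B→C→G→I→E: 15 + 2 + 1 + 3 + 9 = 30
D→F→I→E: 18 + 2 + 9 = 29
D→B→C→G→E: 15 + 2 + 1 + 17 = 35
D→B→G→E: 15 + 2 + 17 = 34
The minimum is 29.

29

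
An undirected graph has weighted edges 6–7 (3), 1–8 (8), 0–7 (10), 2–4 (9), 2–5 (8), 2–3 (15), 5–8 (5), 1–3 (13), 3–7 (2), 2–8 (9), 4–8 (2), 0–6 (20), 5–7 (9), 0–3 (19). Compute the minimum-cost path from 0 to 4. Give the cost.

26

Some routes from 0 to 4:
0 - 7 - 5 - 2 - 4: 10 + 9 + 8 + 9 = 36
0 - 7 - 3 - 2 - 4: 10 + 2 + 15 + 9 = 36
0 - 7 - 3 - 1 - 8 - 4: 10 + 2 + 13 + 8 + 2 = 35
0 - 7 - 5 - 8 - 4: 10 + 9 + 5 + 2 = 26
0 - 3 - 7 - 5 - 8 - 4: 19 + 2 + 9 + 5 + 2 = 37
The minimum is 26.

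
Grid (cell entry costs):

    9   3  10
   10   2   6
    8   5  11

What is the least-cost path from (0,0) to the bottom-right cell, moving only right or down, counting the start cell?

Path r0c0 → r0c1 → r1c1 → r2c1 → r2c2: 9 + 3 + 2 + 5 + 11 = 30.

30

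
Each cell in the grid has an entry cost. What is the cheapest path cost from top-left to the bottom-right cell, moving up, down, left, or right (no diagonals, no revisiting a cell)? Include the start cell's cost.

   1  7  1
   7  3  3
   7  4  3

Cheapest: [0,0] -> [0,1] -> [0,2] -> [1,2] -> [2,2]
  1 + 7 + 1 + 3 + 3 = 15

15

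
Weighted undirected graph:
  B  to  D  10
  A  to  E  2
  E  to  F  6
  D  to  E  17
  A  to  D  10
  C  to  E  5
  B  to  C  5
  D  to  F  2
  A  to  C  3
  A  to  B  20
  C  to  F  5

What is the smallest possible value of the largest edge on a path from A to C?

3

Comparing a few candidate routes:
A→E→F→C: max(2, 6, 5) = 6
A→C: max(3) = 3
A→E→C: max(2, 5) = 5
Best route has worst link 3.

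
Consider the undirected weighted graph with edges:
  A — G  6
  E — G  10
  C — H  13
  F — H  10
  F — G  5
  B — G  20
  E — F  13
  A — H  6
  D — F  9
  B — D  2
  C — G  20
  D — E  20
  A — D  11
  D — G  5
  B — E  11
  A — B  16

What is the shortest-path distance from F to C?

23

Checking several routes:
F-G-A-H-C: 5 + 6 + 6 + 13 = 30
F-H-C: 10 + 13 = 23
F-G-C: 5 + 20 = 25
The minimum is 23.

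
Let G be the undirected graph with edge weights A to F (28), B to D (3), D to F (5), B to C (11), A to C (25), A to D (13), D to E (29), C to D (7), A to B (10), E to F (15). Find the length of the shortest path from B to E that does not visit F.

Some routes from B to E avoiding F:
B→C→D→E: 11 + 7 + 29 = 47
B→D→E: 3 + 29 = 32
B→A→C→D→E: 10 + 25 + 7 + 29 = 71
B→A→D→E: 10 + 13 + 29 = 52
The minimum is 32.

32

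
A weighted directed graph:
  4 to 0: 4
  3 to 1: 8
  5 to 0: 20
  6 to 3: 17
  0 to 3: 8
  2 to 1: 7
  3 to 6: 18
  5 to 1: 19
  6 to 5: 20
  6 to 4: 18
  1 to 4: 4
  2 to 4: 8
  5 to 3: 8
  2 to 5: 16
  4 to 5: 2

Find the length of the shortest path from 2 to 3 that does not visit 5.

20

Candidate routes:
2-4-0-3: 8 + 4 + 8 = 20
2-1-4-0-3: 7 + 4 + 4 + 8 = 23
The minimum is 20.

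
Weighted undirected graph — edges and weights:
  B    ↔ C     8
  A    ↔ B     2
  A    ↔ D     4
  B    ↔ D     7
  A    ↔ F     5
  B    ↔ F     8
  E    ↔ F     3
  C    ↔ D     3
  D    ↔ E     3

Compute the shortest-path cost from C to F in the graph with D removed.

15

Routes from C to F avoiding D:
C-B-A-F: 8 + 2 + 5 = 15
C-B-F: 8 + 8 = 16
Best route has total 15.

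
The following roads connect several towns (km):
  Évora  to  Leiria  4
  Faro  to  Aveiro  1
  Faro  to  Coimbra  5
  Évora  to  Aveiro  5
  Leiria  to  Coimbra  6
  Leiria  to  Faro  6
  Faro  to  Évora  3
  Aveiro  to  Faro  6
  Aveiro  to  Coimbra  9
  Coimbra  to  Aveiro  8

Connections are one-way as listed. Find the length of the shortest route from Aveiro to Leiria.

Paths from Aveiro to Leiria:
Aveiro -> Faro -> Évora -> Leiria: 6 + 3 + 4 = 13
Best route has total 13 km.

13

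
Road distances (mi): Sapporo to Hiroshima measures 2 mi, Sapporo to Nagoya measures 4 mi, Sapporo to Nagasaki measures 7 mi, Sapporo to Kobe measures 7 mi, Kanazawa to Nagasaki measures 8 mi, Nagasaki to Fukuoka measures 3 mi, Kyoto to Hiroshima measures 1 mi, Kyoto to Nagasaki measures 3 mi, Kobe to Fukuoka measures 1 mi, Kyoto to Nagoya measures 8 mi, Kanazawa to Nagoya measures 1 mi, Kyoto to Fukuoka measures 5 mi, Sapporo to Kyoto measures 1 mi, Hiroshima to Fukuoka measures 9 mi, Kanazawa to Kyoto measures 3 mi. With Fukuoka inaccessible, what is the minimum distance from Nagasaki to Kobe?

11

Checking several routes:
Nagasaki-Kyoto-Kanazawa-Nagoya-Sapporo-Kobe: 3 + 3 + 1 + 4 + 7 = 18
Nagasaki-Kanazawa-Kyoto-Sapporo-Kobe: 8 + 3 + 1 + 7 = 19
Nagasaki-Kyoto-Sapporo-Kobe: 3 + 1 + 7 = 11
Nagasaki-Sapporo-Kobe: 7 + 7 = 14
Nagasaki-Kyoto-Hiroshima-Sapporo-Kobe: 3 + 1 + 2 + 7 = 13
Best route has total 11 mi.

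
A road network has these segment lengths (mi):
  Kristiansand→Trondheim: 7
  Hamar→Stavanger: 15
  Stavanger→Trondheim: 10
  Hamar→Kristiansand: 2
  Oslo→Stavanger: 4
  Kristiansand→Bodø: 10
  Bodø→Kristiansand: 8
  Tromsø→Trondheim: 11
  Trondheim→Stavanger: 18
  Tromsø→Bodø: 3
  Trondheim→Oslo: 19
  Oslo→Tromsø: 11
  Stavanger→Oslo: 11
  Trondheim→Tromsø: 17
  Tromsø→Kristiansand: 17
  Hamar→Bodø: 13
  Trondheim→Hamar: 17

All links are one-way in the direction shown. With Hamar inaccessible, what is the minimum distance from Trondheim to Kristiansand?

Paths from Trondheim to Kristiansand avoiding Hamar:
Trondheim → Oslo → Tromsø → Bodø → Kristiansand: 19 + 11 + 3 + 8 = 41
Trondheim → Oslo → Tromsø → Kristiansand: 19 + 11 + 17 = 47
Trondheim → Stavanger → Oslo → Tromsø → Bodø → Kristiansand: 18 + 11 + 11 + 3 + 8 = 51
Trondheim → Tromsø → Bodø → Kristiansand: 17 + 3 + 8 = 28
Trondheim → Stavanger → Oslo → Tromsø → Kristiansand: 18 + 11 + 11 + 17 = 57
Trondheim → Tromsø → Kristiansand: 17 + 17 = 34
Best route has total 28 mi.

28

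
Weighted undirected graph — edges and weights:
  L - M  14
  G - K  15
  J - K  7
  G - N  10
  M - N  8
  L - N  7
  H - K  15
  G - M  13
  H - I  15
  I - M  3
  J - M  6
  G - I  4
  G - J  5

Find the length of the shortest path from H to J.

Some routes from H to J:
H→I→G→M→J: 15 + 4 + 13 + 6 = 38
H→I→G→J: 15 + 4 + 5 = 24
H→K→G→J: 15 + 15 + 5 = 35
H→I→M→G→J: 15 + 3 + 13 + 5 = 36
H→I→M→J: 15 + 3 + 6 = 24
H→K→J: 15 + 7 = 22
The minimum is 22.

22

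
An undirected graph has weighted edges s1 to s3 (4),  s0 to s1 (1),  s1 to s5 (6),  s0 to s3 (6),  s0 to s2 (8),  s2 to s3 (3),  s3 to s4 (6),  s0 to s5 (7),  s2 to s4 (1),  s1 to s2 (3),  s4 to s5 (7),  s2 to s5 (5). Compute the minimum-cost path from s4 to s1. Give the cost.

A few of the s4→s1 routes:
s4-s2-s3-s1: 1 + 3 + 4 = 8
s4-s3-s1: 6 + 4 = 10
s4-s2-s3-s0-s1: 1 + 3 + 6 + 1 = 11
s4-s2-s0-s1: 1 + 8 + 1 = 10
s4-s2-s1: 1 + 3 = 4
s4-s2-s5-s1: 1 + 5 + 6 = 12
Shortest: 4.

4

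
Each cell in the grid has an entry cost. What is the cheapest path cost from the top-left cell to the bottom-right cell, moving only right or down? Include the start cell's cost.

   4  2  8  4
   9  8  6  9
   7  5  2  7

Best path: r0c0 r0c1 r1c1 r2c1 r2c2 r2c3
Cost: 4 + 2 + 8 + 5 + 2 + 7 = 28
For comparison, the top-then-right route costs 34.

28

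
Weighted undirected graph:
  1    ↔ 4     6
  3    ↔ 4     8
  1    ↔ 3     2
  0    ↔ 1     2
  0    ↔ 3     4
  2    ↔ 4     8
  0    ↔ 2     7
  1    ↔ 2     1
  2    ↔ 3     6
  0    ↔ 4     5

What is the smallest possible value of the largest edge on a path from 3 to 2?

2

Some routes from 3 to 2:
3 -> 1 -> 2: max(2, 1) = 2
3 -> 2: max(6) = 6
3 -> 0 -> 1 -> 2: max(4, 2, 1) = 4
Best route has worst link 2.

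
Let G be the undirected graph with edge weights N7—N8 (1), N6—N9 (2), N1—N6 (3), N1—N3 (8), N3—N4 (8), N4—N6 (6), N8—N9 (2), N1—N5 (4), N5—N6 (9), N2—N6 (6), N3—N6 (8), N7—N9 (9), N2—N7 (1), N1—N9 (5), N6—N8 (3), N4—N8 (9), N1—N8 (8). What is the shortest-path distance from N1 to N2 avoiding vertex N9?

8

Some routes from N1 to N2 avoiding N9:
N1→N8→N7→N2: 8 + 1 + 1 = 10
N1→N6→N8→N7→N2: 3 + 3 + 1 + 1 = 8
N1→N5→N6→N8→N7→N2: 4 + 9 + 3 + 1 + 1 = 18
N1→N8→N6→N2: 8 + 3 + 6 = 17
N1→N6→N2: 3 + 6 = 9
Best route has total 8.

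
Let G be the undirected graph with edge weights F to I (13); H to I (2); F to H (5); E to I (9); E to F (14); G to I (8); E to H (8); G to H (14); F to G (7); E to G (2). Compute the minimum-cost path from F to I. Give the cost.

7

Some routes from F to I:
F → G → I: 7 + 8 = 15
F → G → E → I: 7 + 2 + 9 = 18
F → I: 13
F → G → E → H → I: 7 + 2 + 8 + 2 = 19
F → H → I: 5 + 2 = 7
F → H → E → I: 5 + 8 + 9 = 22
Best route has total 7.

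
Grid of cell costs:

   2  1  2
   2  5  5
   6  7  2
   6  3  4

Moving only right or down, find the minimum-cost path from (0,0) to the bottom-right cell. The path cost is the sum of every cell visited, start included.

16

Take [0,0] -> [0,1] -> [0,2] -> [1,2] -> [2,2] -> [3,2] for a total of 2 + 1 + 2 + 5 + 2 + 4 = 16.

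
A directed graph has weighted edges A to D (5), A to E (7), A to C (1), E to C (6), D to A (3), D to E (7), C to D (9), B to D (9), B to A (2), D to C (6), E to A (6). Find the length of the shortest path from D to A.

3

Candidate routes:
D → A: 3
D → E → A: 7 + 6 = 13
Best route has total 3.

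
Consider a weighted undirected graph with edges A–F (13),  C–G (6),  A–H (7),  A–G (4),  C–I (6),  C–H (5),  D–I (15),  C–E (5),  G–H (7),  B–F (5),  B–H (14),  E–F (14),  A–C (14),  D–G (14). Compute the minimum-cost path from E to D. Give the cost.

A few of the E→D routes:
E - C - H - G - D: 5 + 5 + 7 + 14 = 31
E - C - G - D: 5 + 6 + 14 = 25
E - C - I - D: 5 + 6 + 15 = 26
The minimum is 25.

25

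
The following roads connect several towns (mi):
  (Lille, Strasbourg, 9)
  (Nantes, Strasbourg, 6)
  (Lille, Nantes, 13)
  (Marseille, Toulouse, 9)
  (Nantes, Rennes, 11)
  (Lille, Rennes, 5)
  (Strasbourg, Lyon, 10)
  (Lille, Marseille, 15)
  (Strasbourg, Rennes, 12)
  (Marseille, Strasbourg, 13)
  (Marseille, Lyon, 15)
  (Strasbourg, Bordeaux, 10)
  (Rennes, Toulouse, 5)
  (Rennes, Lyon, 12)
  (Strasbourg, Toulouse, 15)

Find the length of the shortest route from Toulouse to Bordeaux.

Some routes from Toulouse to Bordeaux:
Toulouse-Strasbourg-Bordeaux: 15 + 10 = 25
Toulouse-Rennes-Lille-Strasbourg-Bordeaux: 5 + 5 + 9 + 10 = 29
Toulouse-Rennes-Strasbourg-Bordeaux: 5 + 12 + 10 = 27
Toulouse-Rennes-Nantes-Strasbourg-Bordeaux: 5 + 11 + 6 + 10 = 32
Toulouse-Marseille-Strasbourg-Bordeaux: 9 + 13 + 10 = 32
The minimum is 25 mi.

25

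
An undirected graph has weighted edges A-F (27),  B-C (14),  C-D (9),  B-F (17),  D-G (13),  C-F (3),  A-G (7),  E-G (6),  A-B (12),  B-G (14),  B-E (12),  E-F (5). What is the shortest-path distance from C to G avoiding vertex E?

Comparing a few candidate routes:
C -> F -> B -> G: 3 + 17 + 14 = 34
C -> B -> G: 14 + 14 = 28
C -> D -> G: 9 + 13 = 22
C -> F -> A -> G: 3 + 27 + 7 = 37
C -> B -> A -> G: 14 + 12 + 7 = 33
The minimum is 22.

22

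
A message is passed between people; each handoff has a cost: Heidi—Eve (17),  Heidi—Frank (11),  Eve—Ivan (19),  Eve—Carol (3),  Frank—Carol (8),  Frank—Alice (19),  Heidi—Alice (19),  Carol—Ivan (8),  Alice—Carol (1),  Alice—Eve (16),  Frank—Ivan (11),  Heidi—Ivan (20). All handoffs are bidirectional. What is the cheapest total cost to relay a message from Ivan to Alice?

Comparing a few candidate routes:
Ivan -> Carol -> Eve -> Alice: 8 + 3 + 16 = 27
Ivan -> Carol -> Alice: 8 + 1 = 9
Ivan -> Eve -> Carol -> Alice: 19 + 3 + 1 = 23
Ivan -> Frank -> Carol -> Alice: 11 + 8 + 1 = 20
Shortest: 9.

9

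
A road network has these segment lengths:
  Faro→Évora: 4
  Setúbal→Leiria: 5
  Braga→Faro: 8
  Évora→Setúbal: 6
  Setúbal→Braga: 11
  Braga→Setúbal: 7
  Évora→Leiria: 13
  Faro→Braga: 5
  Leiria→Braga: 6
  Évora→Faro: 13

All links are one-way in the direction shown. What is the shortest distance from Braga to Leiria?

Candidate routes:
Braga -> Faro -> Évora -> Leiria: 8 + 4 + 13 = 25
Braga -> Setúbal -> Leiria: 7 + 5 = 12
Braga -> Faro -> Évora -> Setúbal -> Leiria: 8 + 4 + 6 + 5 = 23
The minimum is 12.

12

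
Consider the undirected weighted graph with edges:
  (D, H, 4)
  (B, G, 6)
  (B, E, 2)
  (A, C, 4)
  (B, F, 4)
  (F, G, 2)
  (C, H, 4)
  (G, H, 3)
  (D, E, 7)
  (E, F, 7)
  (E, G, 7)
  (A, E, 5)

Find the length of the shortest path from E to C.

9

A few of the E→C routes:
E -> G -> H -> C: 7 + 3 + 4 = 14
E -> D -> H -> C: 7 + 4 + 4 = 15
E -> A -> C: 5 + 4 = 9
E -> B -> G -> H -> C: 2 + 6 + 3 + 4 = 15
E -> F -> G -> H -> C: 7 + 2 + 3 + 4 = 16
E -> B -> F -> G -> H -> C: 2 + 4 + 2 + 3 + 4 = 15
Shortest: 9.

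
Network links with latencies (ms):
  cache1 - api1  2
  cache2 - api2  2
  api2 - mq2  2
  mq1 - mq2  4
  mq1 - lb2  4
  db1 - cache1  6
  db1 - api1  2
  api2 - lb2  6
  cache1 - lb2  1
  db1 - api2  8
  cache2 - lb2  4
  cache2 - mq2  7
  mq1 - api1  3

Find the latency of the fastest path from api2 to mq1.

6

A few of the api2→mq1 routes:
api2-mq2-mq1: 2 + 4 = 6
api2-cache2-lb2-mq1: 2 + 4 + 4 = 10
api2-lb2-mq1: 6 + 4 = 10
The minimum is 6 ms.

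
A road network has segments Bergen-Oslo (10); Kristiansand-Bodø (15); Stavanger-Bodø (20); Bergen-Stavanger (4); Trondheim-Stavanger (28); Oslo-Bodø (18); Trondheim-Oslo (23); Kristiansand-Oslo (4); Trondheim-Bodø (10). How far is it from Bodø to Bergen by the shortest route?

Some routes from Bodø to Bergen:
Bodø-Kristiansand-Oslo-Bergen: 15 + 4 + 10 = 29
Bodø-Stavanger-Bergen: 20 + 4 = 24
Bodø-Oslo-Bergen: 18 + 10 = 28
The minimum is 24 mi.

24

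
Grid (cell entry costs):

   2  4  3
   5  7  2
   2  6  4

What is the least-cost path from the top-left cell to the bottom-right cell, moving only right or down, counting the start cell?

15

Take (0,0) → (0,1) → (0,2) → (1,2) → (2,2) for a total of 2 + 4 + 3 + 2 + 4 = 15.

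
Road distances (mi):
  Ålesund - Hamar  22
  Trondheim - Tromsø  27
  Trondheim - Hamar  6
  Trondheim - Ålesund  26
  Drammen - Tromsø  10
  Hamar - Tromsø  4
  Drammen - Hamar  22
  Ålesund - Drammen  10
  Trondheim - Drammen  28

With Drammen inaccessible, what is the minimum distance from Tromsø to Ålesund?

Paths from Tromsø to Ålesund avoiding Drammen:
Tromsø -> Hamar -> Ålesund: 4 + 22 = 26
Tromsø -> Hamar -> Trondheim -> Ålesund: 4 + 6 + 26 = 36
Tromsø -> Trondheim -> Ålesund: 27 + 26 = 53
Tromsø -> Trondheim -> Hamar -> Ålesund: 27 + 6 + 22 = 55
The minimum is 26 mi.

26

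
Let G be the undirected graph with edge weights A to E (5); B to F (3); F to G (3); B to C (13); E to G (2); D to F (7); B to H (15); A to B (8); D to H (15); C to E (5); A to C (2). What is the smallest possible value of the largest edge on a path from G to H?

15

Some routes from G to H:
G - E - C - B - H: max(2, 5, 13, 15) = 15
G - E - C - B - F - D - H: max(2, 5, 13, 3, 7, 15) = 15
G - E - C - A - B - F - D - H: max(2, 5, 2, 8, 3, 7, 15) = 15
G - E - C - A - B - H: max(2, 5, 2, 8, 15) = 15
Best route has worst link 15.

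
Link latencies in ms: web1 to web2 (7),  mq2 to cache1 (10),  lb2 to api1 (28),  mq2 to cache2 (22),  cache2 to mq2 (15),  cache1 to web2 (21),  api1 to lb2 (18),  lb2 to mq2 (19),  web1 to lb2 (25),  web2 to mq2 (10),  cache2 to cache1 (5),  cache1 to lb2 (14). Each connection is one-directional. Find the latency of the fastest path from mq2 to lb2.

Candidate routes:
mq2 → cache1 → lb2: 10 + 14 = 24
mq2 → cache2 → cache1 → lb2: 22 + 5 + 14 = 41
Best route has total 24 ms.

24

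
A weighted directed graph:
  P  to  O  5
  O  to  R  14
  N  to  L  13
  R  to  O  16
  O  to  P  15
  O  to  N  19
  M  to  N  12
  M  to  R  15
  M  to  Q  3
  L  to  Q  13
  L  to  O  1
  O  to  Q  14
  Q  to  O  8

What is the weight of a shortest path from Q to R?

Candidate routes:
Q - O - R: 8 + 14 = 22
Best route has total 22.

22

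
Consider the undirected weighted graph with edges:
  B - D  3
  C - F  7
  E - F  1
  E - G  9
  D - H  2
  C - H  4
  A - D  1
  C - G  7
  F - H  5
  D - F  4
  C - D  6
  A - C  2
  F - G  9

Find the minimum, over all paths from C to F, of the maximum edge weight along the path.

4

Comparing a few candidate routes:
C→H→F: max(4, 5) = 5
C→H→D→F: max(4, 2, 4) = 4
C→A→D→F: max(2, 1, 4) = 4
Smallest bottleneck: 4.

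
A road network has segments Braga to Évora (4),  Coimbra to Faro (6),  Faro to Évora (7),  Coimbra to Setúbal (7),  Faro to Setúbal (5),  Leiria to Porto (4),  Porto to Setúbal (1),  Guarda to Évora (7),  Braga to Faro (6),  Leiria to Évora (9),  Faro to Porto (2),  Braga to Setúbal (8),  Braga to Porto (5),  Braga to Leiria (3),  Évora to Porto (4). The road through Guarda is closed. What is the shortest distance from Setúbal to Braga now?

A few of the Setúbal→Braga routes:
Setúbal - Porto - Leiria - Braga: 1 + 4 + 3 = 8
Setúbal - Porto - Évora - Braga: 1 + 4 + 4 = 9
Setúbal - Porto - Faro - Braga: 1 + 2 + 6 = 9
Setúbal - Faro - Braga: 5 + 6 = 11
Setúbal - Porto - Braga: 1 + 5 = 6
Setúbal - Braga: 8
The minimum is 6 km.

6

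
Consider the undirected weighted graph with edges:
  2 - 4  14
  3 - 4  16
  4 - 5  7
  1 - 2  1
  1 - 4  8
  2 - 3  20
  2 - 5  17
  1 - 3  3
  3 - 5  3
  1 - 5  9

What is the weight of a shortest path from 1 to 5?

6

Comparing a few candidate routes:
1 → 2 → 4 → 5: 1 + 14 + 7 = 22
1 → 5: 9
1 → 4 → 5: 8 + 7 = 15
1 → 2 → 5: 1 + 17 = 18
1 → 3 → 5: 3 + 3 = 6
Shortest: 6.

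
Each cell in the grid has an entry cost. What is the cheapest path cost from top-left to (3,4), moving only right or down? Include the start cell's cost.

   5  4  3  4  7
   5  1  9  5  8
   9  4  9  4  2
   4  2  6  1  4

Cheapest: (0,0) → (0,1) → (1,1) → (2,1) → (3,1) → (3,2) → (3,3) → (3,4)
  5 + 4 + 1 + 4 + 2 + 6 + 1 + 4 = 27
For comparison, the top-then-right route costs 37.

27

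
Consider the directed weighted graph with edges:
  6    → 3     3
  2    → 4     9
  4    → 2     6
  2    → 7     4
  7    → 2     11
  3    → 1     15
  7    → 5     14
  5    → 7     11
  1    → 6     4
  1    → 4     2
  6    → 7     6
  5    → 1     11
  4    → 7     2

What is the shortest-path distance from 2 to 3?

36

Candidate routes:
2-4-7-5-1-6-3: 9 + 2 + 14 + 11 + 4 + 3 = 43
2-7-5-1-6-3: 4 + 14 + 11 + 4 + 3 = 36
The minimum is 36.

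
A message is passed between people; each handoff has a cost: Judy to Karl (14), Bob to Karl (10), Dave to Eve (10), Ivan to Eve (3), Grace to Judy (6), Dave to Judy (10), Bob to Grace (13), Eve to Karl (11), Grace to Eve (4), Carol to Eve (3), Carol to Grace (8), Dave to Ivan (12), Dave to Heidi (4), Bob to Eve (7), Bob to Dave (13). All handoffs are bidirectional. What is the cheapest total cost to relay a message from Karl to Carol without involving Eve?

Checking several routes:
Karl-Bob-Dave-Judy-Grace-Carol: 10 + 13 + 10 + 6 + 8 = 47
Karl-Bob-Grace-Carol: 10 + 13 + 8 = 31
Karl-Judy-Grace-Carol: 14 + 6 + 8 = 28
The minimum is 28.

28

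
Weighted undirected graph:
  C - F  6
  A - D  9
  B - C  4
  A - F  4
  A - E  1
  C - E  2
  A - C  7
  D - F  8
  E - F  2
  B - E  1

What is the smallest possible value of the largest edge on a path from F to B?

Some routes from F to B:
F-A-E-C-B: max(4, 1, 2, 4) = 4
F-E-B: max(2, 1) = 2
F-A-E-B: max(4, 1, 1) = 4
The minimum achievable maximum is 2.

2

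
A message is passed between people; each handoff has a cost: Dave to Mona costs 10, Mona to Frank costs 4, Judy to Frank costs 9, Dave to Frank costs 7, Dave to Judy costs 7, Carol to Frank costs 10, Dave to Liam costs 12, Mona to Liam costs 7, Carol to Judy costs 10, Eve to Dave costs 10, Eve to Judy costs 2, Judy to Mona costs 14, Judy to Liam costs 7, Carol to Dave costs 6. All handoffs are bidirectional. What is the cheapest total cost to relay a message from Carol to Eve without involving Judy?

Comparing a few candidate routes:
Carol - Frank - Dave - Eve: 10 + 7 + 10 = 27
Carol - Frank - Mona - Dave - Eve: 10 + 4 + 10 + 10 = 34
Carol - Dave - Eve: 6 + 10 = 16
The minimum is 16.

16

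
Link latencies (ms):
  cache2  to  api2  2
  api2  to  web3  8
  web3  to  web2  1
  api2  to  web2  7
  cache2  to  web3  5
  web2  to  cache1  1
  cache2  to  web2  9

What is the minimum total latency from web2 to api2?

Routes from web2 to api2:
web2→web3→cache2→api2: 1 + 5 + 2 = 8
web2→cache2→web3→api2: 9 + 5 + 8 = 22
web2→web3→api2: 1 + 8 = 9
web2→cache2→api2: 9 + 2 = 11
web2→api2: 7
The minimum is 7 ms.

7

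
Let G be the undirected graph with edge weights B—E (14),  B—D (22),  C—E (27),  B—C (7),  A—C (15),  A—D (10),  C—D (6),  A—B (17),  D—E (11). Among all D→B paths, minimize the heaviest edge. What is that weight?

7

Some routes from D to B:
D - E - B: max(11, 14) = 14
D - A - C - B: max(10, 15, 7) = 15
D - C - B: max(6, 7) = 7
D - A - B: max(10, 17) = 17
Best route has worst link 7.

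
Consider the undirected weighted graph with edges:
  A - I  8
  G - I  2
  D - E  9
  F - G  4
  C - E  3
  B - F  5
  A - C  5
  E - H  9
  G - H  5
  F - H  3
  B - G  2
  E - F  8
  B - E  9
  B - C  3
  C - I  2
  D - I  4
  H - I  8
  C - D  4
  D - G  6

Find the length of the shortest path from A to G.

Some routes from A to G:
A - C - I - G: 5 + 2 + 2 = 9
A - C - D - I - G: 5 + 4 + 4 + 2 = 15
A - I - G: 8 + 2 = 10
A - I - C - B - G: 8 + 2 + 3 + 2 = 15
A - C - B - G: 5 + 3 + 2 = 10
The minimum is 9.

9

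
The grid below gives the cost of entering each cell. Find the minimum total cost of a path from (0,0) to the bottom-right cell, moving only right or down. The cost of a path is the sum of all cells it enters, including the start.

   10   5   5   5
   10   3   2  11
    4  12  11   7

38

Cheapest: (0,0) → (0,1) → (1,1) → (1,2) → (1,3) → (2,3)
  10 + 5 + 3 + 2 + 11 + 7 = 38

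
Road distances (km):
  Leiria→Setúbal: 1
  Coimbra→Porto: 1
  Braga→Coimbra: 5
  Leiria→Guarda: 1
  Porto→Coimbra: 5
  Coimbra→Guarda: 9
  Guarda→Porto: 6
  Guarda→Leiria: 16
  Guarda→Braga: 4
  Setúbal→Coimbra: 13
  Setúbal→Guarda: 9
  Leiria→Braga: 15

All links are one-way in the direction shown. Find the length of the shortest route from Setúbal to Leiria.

25

Routes from Setúbal to Leiria:
Setúbal - Coimbra - Guarda - Leiria: 13 + 9 + 16 = 38
Setúbal - Guarda - Leiria: 9 + 16 = 25
Best route has total 25 km.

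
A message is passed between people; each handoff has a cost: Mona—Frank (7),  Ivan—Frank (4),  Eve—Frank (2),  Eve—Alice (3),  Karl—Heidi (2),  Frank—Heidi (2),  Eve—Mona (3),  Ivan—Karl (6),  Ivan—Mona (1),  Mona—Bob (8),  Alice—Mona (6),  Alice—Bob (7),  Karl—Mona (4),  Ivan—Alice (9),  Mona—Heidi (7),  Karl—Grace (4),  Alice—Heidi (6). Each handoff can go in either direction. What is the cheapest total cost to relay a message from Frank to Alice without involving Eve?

8

Some routes from Frank to Alice avoiding Eve:
Frank -> Ivan -> Alice: 4 + 9 = 13
Frank -> Heidi -> Alice: 2 + 6 = 8
Frank -> Ivan -> Mona -> Alice: 4 + 1 + 6 = 11
Best route has total 8.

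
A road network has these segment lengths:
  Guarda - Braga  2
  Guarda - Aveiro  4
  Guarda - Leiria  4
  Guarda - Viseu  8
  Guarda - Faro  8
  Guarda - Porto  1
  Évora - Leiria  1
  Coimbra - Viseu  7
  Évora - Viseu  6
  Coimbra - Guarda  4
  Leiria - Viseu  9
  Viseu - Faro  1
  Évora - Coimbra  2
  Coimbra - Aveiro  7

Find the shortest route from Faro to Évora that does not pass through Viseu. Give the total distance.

13

Candidate routes:
Faro→Guarda→Aveiro→Coimbra→Évora: 8 + 4 + 7 + 2 = 21
Faro→Guarda→Coimbra→Évora: 8 + 4 + 2 = 14
Faro→Guarda→Leiria→Évora: 8 + 4 + 1 = 13
Shortest: 13.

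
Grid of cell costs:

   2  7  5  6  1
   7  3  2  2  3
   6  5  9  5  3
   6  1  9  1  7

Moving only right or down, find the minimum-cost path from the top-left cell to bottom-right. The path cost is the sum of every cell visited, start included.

One optimal route is r0c0→r0c1→r1c1→r1c2→r1c3→r1c4→r2c4→r3c4.
Its cost is 2 + 7 + 3 + 2 + 2 + 3 + 3 + 7 = 29.
(Top row then right column would cost 34.)

29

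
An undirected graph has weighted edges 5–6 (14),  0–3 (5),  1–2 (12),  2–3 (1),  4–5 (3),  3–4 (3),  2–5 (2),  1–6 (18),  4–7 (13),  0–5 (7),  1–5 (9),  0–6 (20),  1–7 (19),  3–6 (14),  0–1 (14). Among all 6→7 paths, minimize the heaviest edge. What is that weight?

14

Checking several routes:
6→3→0→5→4→7: max(14, 5, 7, 3, 13) = 14
6→3→0→1→2→5→4→7: max(14, 5, 14, 12, 2, 3, 13) = 14
6→3→4→7: max(14, 3, 13) = 14
6→3→0→1→5→4→7: max(14, 5, 14, 9, 3, 13) = 14
6→3→2→1→0→5→4→7: max(14, 1, 12, 14, 7, 3, 13) = 14
Smallest bottleneck: 14.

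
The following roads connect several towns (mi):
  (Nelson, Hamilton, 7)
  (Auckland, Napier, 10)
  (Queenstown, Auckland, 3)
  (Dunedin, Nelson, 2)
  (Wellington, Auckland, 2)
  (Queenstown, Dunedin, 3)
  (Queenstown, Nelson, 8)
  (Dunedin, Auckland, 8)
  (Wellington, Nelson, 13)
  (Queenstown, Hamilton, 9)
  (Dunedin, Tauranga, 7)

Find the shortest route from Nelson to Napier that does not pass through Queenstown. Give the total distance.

Candidate routes:
Nelson→Wellington→Auckland→Napier: 13 + 2 + 10 = 25
Nelson→Dunedin→Auckland→Napier: 2 + 8 + 10 = 20
The minimum is 20 mi.

20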